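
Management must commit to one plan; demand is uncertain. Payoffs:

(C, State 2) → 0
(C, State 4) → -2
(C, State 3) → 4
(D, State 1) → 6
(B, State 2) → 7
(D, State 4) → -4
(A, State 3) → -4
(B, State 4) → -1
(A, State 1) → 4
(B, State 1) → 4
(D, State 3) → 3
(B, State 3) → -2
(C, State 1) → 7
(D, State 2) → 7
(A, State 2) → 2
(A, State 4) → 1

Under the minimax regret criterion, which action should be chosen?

Column bests: State 1=7, State 2=7, State 3=4, State 4=1.
A regrets: 3, 5, 8, 0 → max 8
B regrets: 3, 0, 6, 2 → max 6
C regrets: 0, 7, 0, 3 → max 7
D regrets: 1, 0, 1, 5 → max 5
Smallest max regret = 5 → D.

D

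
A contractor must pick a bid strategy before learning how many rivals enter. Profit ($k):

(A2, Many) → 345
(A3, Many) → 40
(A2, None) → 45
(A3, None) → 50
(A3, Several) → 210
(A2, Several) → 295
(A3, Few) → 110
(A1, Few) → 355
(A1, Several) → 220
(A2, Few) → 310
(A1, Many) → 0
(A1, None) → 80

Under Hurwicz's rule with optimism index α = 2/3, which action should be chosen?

A2

A1: 2/3·355 + 1/3·0 = 710/3
A2: 2/3·345 + 1/3·45 = 245
A3: 2/3·210 + 1/3·40 = 460/3
Highest Hurwicz score = 245 → A2.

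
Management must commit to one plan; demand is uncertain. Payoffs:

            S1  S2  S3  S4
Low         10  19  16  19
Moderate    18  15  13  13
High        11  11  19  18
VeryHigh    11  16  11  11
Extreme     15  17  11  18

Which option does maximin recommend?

Row minima: Low=10, Moderate=13, High=11, VeryHigh=11, Extreme=11
Best worst-case = 13 → Moderate.

Moderate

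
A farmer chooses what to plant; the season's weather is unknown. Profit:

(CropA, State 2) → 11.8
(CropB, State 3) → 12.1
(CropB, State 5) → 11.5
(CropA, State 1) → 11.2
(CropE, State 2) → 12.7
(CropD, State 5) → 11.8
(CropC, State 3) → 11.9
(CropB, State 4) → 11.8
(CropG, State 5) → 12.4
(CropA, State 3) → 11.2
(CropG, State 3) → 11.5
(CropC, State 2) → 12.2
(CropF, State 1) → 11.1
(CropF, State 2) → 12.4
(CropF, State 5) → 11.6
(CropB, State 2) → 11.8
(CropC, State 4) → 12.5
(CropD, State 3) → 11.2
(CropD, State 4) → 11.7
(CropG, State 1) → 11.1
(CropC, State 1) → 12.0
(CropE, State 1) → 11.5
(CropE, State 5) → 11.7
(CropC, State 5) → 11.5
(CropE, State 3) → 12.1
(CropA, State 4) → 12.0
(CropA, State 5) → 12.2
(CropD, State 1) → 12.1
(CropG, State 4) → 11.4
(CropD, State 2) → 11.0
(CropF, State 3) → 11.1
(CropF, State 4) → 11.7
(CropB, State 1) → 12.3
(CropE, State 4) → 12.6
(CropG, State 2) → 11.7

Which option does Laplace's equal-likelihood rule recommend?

Row averages: CropD=11.56, CropE=12.12, CropG=11.62, CropC=12.02, CropA=11.68, CropB=11.9, CropF=11.58
Highest average = 12.12 → CropE.

CropE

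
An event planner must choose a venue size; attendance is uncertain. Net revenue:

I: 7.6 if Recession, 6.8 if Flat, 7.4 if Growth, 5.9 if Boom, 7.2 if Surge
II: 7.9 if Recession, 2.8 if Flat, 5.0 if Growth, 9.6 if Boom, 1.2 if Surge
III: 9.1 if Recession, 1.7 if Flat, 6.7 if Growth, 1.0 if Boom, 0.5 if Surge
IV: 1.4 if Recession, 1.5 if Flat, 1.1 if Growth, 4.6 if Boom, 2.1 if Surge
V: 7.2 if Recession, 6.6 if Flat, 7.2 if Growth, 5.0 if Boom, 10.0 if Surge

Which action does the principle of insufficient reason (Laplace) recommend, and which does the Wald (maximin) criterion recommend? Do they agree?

Row averages: I=6.98, II=5.3, III=3.8, IV=2.14, V=7.2
Highest average = 7.2 → V.
Row minima: I=5.9, II=1.2, III=0.5, IV=1.1, V=5.0
Best worst-case = 5.9 → I.

laplace → V; maximin → I (disagree)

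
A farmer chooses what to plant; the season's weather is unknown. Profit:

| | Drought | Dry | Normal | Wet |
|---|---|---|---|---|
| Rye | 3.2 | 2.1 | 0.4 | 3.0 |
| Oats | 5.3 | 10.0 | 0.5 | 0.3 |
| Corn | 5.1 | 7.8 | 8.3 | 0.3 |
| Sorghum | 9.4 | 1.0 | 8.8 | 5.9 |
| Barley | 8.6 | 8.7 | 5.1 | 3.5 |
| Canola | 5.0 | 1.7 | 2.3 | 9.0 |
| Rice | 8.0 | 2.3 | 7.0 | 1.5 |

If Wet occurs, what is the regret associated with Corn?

Best payoff under Wet is 9.0.
Regret = 9.0 − 0.3 = 8.7.

8.7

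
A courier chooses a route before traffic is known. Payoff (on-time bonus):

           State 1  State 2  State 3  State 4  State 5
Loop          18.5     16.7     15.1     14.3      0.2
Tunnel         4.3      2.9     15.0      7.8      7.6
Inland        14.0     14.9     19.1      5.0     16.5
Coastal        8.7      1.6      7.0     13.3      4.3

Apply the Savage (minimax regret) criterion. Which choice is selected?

Inland

Column bests: State 1=18.5, State 2=16.7, State 3=19.1, State 4=14.3, State 5=16.5.
Loop regrets: 0.0, 0.0, 4.0, 0.0, 16.3 → max 16.3
Tunnel regrets: 14.2, 13.8, 4.1, 6.5, 8.9 → max 14.2
Inland regrets: 4.5, 1.8, 0.0, 9.3, 0.0 → max 9.3
Coastal regrets: 9.8, 15.1, 12.1, 1.0, 12.2 → max 15.1
Smallest max regret = 9.3 → Inland.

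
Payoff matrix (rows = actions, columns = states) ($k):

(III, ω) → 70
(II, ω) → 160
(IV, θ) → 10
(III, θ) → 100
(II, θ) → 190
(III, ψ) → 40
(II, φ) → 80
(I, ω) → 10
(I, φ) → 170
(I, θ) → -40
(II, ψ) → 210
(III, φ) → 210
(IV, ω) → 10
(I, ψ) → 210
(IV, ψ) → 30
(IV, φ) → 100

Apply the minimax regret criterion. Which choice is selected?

Column bests: θ=190, φ=210, ψ=210, ω=160.
I regrets: 230, 40, 0, 150 → max 230
II regrets: 0, 130, 0, 0 → max 130
III regrets: 90, 0, 170, 90 → max 170
IV regrets: 180, 110, 180, 150 → max 180
Smallest max regret = 130 → II.

II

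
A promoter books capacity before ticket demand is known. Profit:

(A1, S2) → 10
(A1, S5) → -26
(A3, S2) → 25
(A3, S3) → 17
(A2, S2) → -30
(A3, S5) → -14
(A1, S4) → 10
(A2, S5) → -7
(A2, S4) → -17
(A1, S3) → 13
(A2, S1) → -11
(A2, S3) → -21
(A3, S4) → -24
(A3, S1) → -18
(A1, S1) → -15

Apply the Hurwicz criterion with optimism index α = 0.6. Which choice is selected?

A1: 0.6·13 + 0.4·(-26) = -2.6
A2: 0.6·(-7) + 0.4·(-30) = -16.2
A3: 0.6·25 + 0.4·(-24) = 5.4
Highest Hurwicz score = 5.4 → A3.

A3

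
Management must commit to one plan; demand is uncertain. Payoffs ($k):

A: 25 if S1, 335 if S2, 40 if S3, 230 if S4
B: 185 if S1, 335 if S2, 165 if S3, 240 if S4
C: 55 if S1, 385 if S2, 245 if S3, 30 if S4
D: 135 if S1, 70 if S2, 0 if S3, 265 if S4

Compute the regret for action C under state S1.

130

Best payoff under S1 is 185.
Regret = 185 − 55 = 130.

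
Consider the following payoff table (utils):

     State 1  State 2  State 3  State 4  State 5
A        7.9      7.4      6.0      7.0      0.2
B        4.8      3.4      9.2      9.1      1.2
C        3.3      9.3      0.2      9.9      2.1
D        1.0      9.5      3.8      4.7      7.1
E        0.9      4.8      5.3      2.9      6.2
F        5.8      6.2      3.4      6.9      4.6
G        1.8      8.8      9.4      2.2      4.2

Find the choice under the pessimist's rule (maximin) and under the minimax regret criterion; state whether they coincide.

maximin → F; minimax regret → F (agree)

Row minima: A=0.2, B=1.2, C=0.2, D=1.0, E=0.9, F=3.4, G=1.8
Best worst-case = 3.4 → F.
Column bests: State 1=7.9, State 2=9.5, State 3=9.4, State 4=9.9, State 5=7.1.
A regrets: 0.0, 2.1, 3.4, 2.9, 6.9 → max 6.9
B regrets: 3.1, 6.1, 0.2, 0.8, 5.9 → max 6.1
C regrets: 4.6, 0.2, 9.2, 0.0, 5.0 → max 9.2
D regrets: 6.9, 0.0, 5.6, 5.2, 0.0 → max 6.9
E regrets: 7.0, 4.7, 4.1, 7.0, 0.9 → max 7.0
F regrets: 2.1, 3.3, 6.0, 3.0, 2.5 → max 6.0
G regrets: 6.1, 0.7, 0.0, 7.7, 2.9 → max 7.7
Smallest max regret = 6.0 → F.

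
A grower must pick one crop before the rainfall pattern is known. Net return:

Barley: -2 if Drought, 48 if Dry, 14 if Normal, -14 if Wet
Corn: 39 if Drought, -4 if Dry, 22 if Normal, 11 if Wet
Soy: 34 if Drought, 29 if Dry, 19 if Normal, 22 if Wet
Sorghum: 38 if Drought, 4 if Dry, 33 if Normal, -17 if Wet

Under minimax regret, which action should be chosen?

Column bests: Drought=39, Dry=48, Normal=33, Wet=22.
Barley regrets: 41, 0, 19, 36 → max 41
Corn regrets: 0, 52, 11, 11 → max 52
Soy regrets: 5, 19, 14, 0 → max 19
Sorghum regrets: 1, 44, 0, 39 → max 44
Smallest max regret = 19 → Soy.

Soy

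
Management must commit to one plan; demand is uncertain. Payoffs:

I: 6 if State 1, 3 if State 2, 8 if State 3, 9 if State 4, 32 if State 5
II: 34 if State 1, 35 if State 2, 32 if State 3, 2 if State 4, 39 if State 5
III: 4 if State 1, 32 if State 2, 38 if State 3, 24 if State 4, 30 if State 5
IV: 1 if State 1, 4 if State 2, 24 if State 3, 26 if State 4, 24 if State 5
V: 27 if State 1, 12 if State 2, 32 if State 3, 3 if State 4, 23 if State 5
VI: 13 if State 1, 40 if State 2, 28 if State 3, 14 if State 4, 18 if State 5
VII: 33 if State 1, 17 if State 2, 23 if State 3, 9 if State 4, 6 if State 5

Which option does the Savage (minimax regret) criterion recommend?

VI

Column bests: State 1=34, State 2=40, State 3=38, State 4=26, State 5=39.
I regrets: 28, 37, 30, 17, 7 → max 37
II regrets: 0, 5, 6, 24, 0 → max 24
III regrets: 30, 8, 0, 2, 9 → max 30
IV regrets: 33, 36, 14, 0, 15 → max 36
V regrets: 7, 28, 6, 23, 16 → max 28
VI regrets: 21, 0, 10, 12, 21 → max 21
VII regrets: 1, 23, 15, 17, 33 → max 33
Smallest max regret = 21 → VI.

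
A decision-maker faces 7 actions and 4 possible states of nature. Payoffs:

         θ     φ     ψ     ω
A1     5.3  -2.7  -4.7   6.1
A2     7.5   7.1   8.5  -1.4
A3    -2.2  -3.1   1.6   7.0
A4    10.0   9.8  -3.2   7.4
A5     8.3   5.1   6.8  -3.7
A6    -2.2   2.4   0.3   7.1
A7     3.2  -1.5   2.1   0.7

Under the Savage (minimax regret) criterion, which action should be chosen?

A2

Column bests: θ=10.0, φ=9.8, ψ=8.5, ω=7.4.
A1 regrets: 4.7, 12.5, 13.2, 1.3 → max 13.2
A2 regrets: 2.5, 2.7, 0.0, 8.8 → max 8.8
A3 regrets: 12.2, 12.9, 6.9, 0.4 → max 12.9
A4 regrets: 0.0, 0.0, 11.7, 0.0 → max 11.7
A5 regrets: 1.7, 4.7, 1.7, 11.1 → max 11.1
A6 regrets: 12.2, 7.4, 8.2, 0.3 → max 12.2
A7 regrets: 6.8, 11.3, 6.4, 6.7 → max 11.3
Smallest max regret = 8.8 → A2.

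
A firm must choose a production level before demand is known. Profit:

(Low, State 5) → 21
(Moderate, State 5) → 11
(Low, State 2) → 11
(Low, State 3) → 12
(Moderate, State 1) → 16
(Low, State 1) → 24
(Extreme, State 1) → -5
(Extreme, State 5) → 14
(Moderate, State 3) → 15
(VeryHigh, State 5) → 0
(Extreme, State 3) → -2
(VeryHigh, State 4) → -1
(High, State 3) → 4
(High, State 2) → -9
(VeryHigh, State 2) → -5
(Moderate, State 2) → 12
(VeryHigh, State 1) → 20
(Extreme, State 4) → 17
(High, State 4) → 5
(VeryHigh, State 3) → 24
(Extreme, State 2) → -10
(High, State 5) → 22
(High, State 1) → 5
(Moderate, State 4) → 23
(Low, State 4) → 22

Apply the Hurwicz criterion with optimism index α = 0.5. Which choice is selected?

Low

Low: 0.5·24 + 0.5·11 = 17.5
Moderate: 0.5·23 + 0.5·11 = 17
High: 0.5·22 + 0.5·(-9) = 6.5
VeryHigh: 0.5·24 + 0.5·(-5) = 9.5
Extreme: 0.5·17 + 0.5·(-10) = 3.5
Highest Hurwicz score = 17.5 → Low.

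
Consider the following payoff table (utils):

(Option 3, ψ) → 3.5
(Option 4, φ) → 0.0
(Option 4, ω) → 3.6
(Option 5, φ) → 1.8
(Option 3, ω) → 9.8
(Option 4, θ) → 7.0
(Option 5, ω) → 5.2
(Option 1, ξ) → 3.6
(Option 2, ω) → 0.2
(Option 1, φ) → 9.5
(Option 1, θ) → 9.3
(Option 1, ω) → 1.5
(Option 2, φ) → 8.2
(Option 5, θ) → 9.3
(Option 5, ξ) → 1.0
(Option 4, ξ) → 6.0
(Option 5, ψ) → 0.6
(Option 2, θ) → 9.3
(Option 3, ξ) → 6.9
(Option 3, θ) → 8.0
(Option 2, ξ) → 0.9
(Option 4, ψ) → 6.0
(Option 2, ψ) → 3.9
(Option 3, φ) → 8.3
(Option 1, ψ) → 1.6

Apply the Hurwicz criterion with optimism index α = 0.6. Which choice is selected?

Option 1: 0.6·9.5 + 0.4·1.5 = 6.3
Option 2: 0.6·9.3 + 0.4·0.2 = 5.66
Option 3: 0.6·9.8 + 0.4·3.5 = 7.28
Option 4: 0.6·7.0 + 0.4·0.0 = 4.2
Option 5: 0.6·9.3 + 0.4·0.6 = 5.82
Highest Hurwicz score = 7.28 → Option 3.

Option 3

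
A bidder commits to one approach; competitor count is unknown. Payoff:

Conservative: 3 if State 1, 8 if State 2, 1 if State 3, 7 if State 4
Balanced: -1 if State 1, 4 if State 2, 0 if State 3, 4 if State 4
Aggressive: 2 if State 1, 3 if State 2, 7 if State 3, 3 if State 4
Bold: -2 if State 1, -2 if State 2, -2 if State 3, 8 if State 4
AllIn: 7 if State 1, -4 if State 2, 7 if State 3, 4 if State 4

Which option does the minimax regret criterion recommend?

Aggressive

Column bests: State 1=7, State 2=8, State 3=7, State 4=8.
Conservative regrets: 4, 0, 6, 1 → max 6
Balanced regrets: 8, 4, 7, 4 → max 8
Aggressive regrets: 5, 5, 0, 5 → max 5
Bold regrets: 9, 10, 9, 0 → max 10
AllIn regrets: 0, 12, 0, 4 → max 12
Smallest max regret = 5 → Aggressive.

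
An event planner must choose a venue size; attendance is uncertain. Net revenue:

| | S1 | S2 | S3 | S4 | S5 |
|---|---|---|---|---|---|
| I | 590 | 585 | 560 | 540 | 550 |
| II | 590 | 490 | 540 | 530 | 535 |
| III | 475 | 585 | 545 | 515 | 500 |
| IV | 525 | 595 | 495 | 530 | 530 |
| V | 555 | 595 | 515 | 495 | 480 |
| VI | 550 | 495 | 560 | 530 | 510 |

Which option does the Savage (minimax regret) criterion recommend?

Column bests: S1=590, S2=595, S3=560, S4=540, S5=550.
I regrets: 0, 10, 0, 0, 0 → max 10
II regrets: 0, 105, 20, 10, 15 → max 105
III regrets: 115, 10, 15, 25, 50 → max 115
IV regrets: 65, 0, 65, 10, 20 → max 65
V regrets: 35, 0, 45, 45, 70 → max 70
VI regrets: 40, 100, 0, 10, 40 → max 100
Smallest max regret = 10 → I.

I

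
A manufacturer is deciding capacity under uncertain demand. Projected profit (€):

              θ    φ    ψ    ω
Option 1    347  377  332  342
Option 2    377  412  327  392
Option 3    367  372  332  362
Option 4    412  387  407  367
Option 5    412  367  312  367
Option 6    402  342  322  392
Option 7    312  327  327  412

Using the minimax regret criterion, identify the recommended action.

Option 4

Column bests: θ=412, φ=412, ψ=407, ω=412.
Option 1 regrets: 65, 35, 75, 70 → max 75
Option 2 regrets: 35, 0, 80, 20 → max 80
Option 3 regrets: 45, 40, 75, 50 → max 75
Option 4 regrets: 0, 25, 0, 45 → max 45
Option 5 regrets: 0, 45, 95, 45 → max 95
Option 6 regrets: 10, 70, 85, 20 → max 85
Option 7 regrets: 100, 85, 80, 0 → max 100
Smallest max regret = 45 → Option 4.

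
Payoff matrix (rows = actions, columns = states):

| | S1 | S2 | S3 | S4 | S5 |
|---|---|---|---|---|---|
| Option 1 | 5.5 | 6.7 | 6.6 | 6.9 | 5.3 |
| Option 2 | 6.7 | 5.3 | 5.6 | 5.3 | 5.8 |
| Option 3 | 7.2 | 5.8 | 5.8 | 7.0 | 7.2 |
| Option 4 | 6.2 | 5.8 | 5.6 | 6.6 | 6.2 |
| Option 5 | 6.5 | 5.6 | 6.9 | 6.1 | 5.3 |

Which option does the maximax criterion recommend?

Row maxima: Option 1=6.9, Option 2=6.7, Option 3=7.2, Option 4=6.6, Option 5=6.9
Best best-case = 7.2 → Option 3.

Option 3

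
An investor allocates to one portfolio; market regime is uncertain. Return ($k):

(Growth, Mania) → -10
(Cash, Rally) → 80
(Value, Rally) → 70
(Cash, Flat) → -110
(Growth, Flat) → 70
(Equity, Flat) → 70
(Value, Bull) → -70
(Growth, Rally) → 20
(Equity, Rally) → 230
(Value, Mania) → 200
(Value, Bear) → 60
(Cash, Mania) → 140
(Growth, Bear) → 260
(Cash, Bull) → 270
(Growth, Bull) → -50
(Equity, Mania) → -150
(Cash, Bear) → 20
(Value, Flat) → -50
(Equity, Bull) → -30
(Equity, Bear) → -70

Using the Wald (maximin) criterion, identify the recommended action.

Row minima: Value=-70, Growth=-50, Equity=-150, Cash=-110
Best worst-case = -50 → Growth.

Growth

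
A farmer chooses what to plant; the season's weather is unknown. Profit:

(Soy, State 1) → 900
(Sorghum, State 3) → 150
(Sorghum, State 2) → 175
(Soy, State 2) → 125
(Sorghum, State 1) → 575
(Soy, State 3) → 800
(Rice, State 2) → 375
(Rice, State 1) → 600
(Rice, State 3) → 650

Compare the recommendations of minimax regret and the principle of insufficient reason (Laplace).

minimax regret → Soy; laplace → Soy (agree)

Column bests: State 1=900, State 2=375, State 3=800.
Soy regrets: 0, 250, 0 → max 250
Sorghum regrets: 325, 200, 650 → max 650
Rice regrets: 300, 0, 150 → max 300
Smallest max regret = 250 → Soy.
Row averages: Soy=1825/3, Sorghum=300, Rice=1625/3
Highest average = 1825/3 → Soy.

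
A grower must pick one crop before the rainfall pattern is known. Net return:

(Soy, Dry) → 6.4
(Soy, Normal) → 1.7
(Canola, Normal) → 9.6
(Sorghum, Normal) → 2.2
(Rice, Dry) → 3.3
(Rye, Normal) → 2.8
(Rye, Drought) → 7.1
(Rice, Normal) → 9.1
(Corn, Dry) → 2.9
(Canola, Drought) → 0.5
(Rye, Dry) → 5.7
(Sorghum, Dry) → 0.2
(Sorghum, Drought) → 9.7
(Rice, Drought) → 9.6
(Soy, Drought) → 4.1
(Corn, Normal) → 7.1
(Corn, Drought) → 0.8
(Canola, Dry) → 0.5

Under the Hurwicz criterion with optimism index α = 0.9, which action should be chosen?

Rye: 0.9·7.1 + 0.1·2.8 = 6.67
Corn: 0.9·7.1 + 0.1·0.8 = 6.47
Sorghum: 0.9·9.7 + 0.1·0.2 = 8.75
Rice: 0.9·9.6 + 0.1·3.3 = 8.97
Soy: 0.9·6.4 + 0.1·1.7 = 5.93
Canola: 0.9·9.6 + 0.1·0.5 = 8.69
Highest Hurwicz score = 8.97 → Rice.

Rice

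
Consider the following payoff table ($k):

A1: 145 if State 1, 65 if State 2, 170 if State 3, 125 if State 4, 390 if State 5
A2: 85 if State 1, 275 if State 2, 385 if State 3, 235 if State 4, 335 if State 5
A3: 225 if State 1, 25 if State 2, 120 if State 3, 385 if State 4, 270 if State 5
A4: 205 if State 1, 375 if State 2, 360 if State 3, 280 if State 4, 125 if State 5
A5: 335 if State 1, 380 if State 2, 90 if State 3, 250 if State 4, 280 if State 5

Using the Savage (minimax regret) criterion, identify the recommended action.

Column bests: State 1=335, State 2=380, State 3=385, State 4=385, State 5=390.
A1 regrets: 190, 315, 215, 260, 0 → max 315
A2 regrets: 250, 105, 0, 150, 55 → max 250
A3 regrets: 110, 355, 265, 0, 120 → max 355
A4 regrets: 130, 5, 25, 105, 265 → max 265
A5 regrets: 0, 0, 295, 135, 110 → max 295
Smallest max regret = 250 → A2.

A2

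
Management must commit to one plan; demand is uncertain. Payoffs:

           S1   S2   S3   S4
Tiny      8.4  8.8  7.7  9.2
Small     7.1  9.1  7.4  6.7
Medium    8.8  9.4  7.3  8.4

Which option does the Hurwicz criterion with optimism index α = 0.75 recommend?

Medium

Tiny: 0.75·9.2 + 0.25·7.7 = 8.825
Small: 0.75·9.1 + 0.25·6.7 = 8.5
Medium: 0.75·9.4 + 0.25·7.3 = 8.875
Highest Hurwicz score = 8.875 → Medium.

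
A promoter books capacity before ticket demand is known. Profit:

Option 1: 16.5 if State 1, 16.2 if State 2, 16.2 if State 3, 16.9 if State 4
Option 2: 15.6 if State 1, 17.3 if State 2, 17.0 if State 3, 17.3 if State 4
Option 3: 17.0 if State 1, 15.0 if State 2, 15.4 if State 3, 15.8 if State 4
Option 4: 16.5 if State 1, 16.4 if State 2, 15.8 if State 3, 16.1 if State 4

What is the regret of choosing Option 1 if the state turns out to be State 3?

Best payoff under State 3 is 17.0.
Regret = 17.0 − 16.2 = 0.8.

0.8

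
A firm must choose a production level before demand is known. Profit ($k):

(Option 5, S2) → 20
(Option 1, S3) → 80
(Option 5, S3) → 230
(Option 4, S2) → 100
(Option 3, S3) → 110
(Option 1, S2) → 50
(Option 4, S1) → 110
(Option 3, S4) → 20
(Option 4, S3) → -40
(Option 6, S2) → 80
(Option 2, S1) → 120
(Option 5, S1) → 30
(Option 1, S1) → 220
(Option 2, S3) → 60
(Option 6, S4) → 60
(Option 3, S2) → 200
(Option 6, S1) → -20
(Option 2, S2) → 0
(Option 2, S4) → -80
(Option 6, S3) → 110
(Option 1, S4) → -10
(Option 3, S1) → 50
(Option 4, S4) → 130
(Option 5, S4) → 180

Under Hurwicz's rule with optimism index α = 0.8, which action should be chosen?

Option 1: 0.8·220 + 0.2·(-10) = 174
Option 2: 0.8·120 + 0.2·(-80) = 80
Option 3: 0.8·200 + 0.2·20 = 164
Option 4: 0.8·130 + 0.2·(-40) = 96
Option 5: 0.8·230 + 0.2·20 = 188
Option 6: 0.8·110 + 0.2·(-20) = 84
Highest Hurwicz score = 188 → Option 5.

Option 5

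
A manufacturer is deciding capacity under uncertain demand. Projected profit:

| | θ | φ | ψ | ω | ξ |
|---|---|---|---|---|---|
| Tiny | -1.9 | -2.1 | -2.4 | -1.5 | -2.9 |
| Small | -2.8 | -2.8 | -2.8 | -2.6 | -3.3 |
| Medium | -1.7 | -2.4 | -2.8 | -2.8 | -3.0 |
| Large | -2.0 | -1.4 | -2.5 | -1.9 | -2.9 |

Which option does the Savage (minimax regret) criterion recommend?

Large

Column bests: θ=-1.7, φ=-1.4, ψ=-2.4, ω=-1.5, ξ=-2.9.
Tiny regrets: 0.2, 0.7, 0.0, 0.0, 0.0 → max 0.7
Small regrets: 1.1, 1.4, 0.4, 1.1, 0.4 → max 1.4
Medium regrets: 0.0, 1.0, 0.4, 1.3, 0.1 → max 1.3
Large regrets: 0.3, 0.0, 0.1, 0.4, 0.0 → max 0.4
Smallest max regret = 0.4 → Large.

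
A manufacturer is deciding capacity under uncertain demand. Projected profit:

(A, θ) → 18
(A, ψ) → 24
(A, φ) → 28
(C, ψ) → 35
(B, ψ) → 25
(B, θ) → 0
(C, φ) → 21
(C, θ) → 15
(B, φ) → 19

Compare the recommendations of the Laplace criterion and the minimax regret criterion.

Row averages: A=70/3, B=44/3, C=71/3
Highest average = 71/3 → C.
Column bests: θ=18, φ=28, ψ=35.
A regrets: 0, 0, 11 → max 11
B regrets: 18, 9, 10 → max 18
C regrets: 3, 7, 0 → max 7
Smallest max regret = 7 → C.

laplace → C; minimax regret → C (agree)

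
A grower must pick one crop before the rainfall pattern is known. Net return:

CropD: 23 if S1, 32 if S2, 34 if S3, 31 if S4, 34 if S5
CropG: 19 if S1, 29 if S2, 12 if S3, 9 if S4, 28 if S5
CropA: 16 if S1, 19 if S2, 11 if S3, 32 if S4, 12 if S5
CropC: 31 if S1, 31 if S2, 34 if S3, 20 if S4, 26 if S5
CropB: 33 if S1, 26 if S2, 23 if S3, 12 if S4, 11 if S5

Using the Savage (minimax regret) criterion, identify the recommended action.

CropD

Column bests: S1=33, S2=32, S3=34, S4=32, S5=34.
CropD regrets: 10, 0, 0, 1, 0 → max 10
CropG regrets: 14, 3, 22, 23, 6 → max 23
CropA regrets: 17, 13, 23, 0, 22 → max 23
CropC regrets: 2, 1, 0, 12, 8 → max 12
CropB regrets: 0, 6, 11, 20, 23 → max 23
Smallest max regret = 10 → CropD.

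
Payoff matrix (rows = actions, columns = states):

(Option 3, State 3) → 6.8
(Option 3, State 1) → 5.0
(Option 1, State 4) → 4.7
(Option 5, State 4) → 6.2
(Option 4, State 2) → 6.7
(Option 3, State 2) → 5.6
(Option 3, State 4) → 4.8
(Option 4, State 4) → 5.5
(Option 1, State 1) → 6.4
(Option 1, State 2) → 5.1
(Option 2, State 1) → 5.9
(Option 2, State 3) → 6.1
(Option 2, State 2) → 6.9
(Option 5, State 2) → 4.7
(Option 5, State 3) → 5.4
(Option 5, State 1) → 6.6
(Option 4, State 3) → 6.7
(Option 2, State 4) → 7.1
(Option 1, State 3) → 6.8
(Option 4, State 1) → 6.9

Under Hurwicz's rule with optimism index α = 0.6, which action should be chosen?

Option 2

Option 1: 0.6·6.8 + 0.4·4.7 = 5.96
Option 2: 0.6·7.1 + 0.4·5.9 = 6.62
Option 3: 0.6·6.8 + 0.4·4.8 = 6
Option 4: 0.6·6.9 + 0.4·5.5 = 6.34
Option 5: 0.6·6.6 + 0.4·4.7 = 5.84
Highest Hurwicz score = 6.62 → Option 2.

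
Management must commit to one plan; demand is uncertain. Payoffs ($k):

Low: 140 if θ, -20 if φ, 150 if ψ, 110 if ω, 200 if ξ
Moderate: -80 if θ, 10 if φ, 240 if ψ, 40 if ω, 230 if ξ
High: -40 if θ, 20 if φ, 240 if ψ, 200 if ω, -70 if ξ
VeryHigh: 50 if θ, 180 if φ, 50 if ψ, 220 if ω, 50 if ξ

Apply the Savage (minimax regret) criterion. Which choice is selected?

VeryHigh

Column bests: θ=140, φ=180, ψ=240, ω=220, ξ=230.
Low regrets: 0, 200, 90, 110, 30 → max 200
Moderate regrets: 220, 170, 0, 180, 0 → max 220
High regrets: 180, 160, 0, 20, 300 → max 300
VeryHigh regrets: 90, 0, 190, 0, 180 → max 190
Smallest max regret = 190 → VeryHigh.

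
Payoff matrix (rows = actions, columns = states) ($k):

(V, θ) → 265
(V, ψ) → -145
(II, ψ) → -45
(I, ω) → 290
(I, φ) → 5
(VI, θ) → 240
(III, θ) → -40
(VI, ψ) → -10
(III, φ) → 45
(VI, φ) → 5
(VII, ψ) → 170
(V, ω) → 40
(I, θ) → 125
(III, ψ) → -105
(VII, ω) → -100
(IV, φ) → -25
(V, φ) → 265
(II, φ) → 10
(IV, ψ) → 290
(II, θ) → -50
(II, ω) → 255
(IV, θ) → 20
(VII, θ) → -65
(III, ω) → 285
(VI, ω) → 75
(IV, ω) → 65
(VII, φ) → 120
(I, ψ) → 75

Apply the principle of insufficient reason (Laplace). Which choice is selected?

I

Row averages: I=123.75, II=42.5, III=46.25, IV=87.5, V=106.25, VI=77.5, VII=31.25
Highest average = 123.75 → I.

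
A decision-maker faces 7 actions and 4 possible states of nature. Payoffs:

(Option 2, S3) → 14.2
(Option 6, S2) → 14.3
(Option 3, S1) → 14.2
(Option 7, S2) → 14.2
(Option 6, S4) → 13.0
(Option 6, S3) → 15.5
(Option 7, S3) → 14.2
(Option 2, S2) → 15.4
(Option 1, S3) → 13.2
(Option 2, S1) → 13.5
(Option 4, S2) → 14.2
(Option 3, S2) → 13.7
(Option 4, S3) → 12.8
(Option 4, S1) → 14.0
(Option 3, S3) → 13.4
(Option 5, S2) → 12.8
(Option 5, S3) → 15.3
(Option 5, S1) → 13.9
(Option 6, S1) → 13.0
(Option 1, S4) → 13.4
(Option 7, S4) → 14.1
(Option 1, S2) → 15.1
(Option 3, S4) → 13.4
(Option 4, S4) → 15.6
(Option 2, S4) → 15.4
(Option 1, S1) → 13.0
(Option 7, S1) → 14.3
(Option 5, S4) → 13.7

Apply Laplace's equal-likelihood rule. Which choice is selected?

Option 2

Row averages: Option 1=13.675, Option 2=14.625, Option 3=13.675, Option 4=14.15, Option 5=13.925, Option 6=13.95, Option 7=14.2
Highest average = 14.625 → Option 2.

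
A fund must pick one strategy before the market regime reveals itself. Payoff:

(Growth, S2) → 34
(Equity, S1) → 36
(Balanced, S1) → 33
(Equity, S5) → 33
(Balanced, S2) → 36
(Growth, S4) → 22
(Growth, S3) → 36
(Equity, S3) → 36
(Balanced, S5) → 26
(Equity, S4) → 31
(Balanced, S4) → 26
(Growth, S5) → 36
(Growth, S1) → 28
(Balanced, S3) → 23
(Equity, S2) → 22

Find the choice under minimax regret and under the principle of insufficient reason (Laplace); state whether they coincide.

minimax regret → Growth; laplace → Equity (disagree)

Column bests: S1=36, S2=36, S3=36, S4=31, S5=36.
Balanced regrets: 3, 0, 13, 5, 10 → max 13
Growth regrets: 8, 2, 0, 9, 0 → max 9
Equity regrets: 0, 14, 0, 0, 3 → max 14
Smallest max regret = 9 → Growth.
Row averages: Balanced=28.8, Growth=31.2, Equity=31.6
Highest average = 31.6 → Equity.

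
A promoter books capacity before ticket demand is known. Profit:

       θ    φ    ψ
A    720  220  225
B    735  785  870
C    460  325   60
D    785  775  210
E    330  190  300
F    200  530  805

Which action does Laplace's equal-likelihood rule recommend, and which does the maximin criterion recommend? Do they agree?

laplace → B; maximin → B (agree)

Row averages: A=1165/3, B=2390/3, C=845/3, D=590, E=820/3, F=1535/3
Highest average = 2390/3 → B.
Row minima: A=220, B=735, C=60, D=210, E=190, F=200
Best worst-case = 735 → B.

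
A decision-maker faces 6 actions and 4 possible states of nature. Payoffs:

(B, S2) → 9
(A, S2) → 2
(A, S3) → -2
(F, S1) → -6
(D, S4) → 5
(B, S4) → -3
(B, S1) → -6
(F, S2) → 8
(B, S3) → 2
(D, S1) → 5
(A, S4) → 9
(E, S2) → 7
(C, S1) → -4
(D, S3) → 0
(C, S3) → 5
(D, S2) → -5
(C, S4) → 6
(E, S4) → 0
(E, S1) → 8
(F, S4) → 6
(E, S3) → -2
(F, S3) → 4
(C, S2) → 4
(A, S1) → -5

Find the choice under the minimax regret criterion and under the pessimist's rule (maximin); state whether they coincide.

minimax regret → E; maximin → E (agree)

Column bests: S1=8, S2=9, S3=5, S4=9.
A regrets: 13, 7, 7, 0 → max 13
B regrets: 14, 0, 3, 12 → max 14
C regrets: 12, 5, 0, 3 → max 12
D regrets: 3, 14, 5, 4 → max 14
E regrets: 0, 2, 7, 9 → max 9
F regrets: 14, 1, 1, 3 → max 14
Smallest max regret = 9 → E.
Row minima: A=-5, B=-6, C=-4, D=-5, E=-2, F=-6
Best worst-case = -2 → E.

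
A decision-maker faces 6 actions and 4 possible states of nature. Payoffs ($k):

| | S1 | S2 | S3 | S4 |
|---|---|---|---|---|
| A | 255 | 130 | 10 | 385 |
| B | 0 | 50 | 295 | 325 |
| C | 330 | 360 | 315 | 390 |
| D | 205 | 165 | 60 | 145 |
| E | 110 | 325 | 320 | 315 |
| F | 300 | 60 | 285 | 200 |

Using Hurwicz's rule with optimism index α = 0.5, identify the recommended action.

A: 0.5·385 + 0.5·10 = 197.5
B: 0.5·325 + 0.5·0 = 162.5
C: 0.5·390 + 0.5·315 = 352.5
D: 0.5·205 + 0.5·60 = 132.5
E: 0.5·325 + 0.5·110 = 217.5
F: 0.5·300 + 0.5·60 = 180
Highest Hurwicz score = 352.5 → C.

C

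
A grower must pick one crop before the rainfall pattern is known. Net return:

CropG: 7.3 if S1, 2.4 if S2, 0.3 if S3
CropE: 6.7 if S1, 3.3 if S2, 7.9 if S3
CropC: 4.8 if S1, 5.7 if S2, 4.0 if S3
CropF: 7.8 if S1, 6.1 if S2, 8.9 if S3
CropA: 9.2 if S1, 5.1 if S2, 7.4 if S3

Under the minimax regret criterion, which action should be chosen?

CropF

Column bests: S1=9.2, S2=6.1, S3=8.9.
CropG regrets: 1.9, 3.7, 8.6 → max 8.6
CropE regrets: 2.5, 2.8, 1.0 → max 2.8
CropC regrets: 4.4, 0.4, 4.9 → max 4.9
CropF regrets: 1.4, 0.0, 0.0 → max 1.4
CropA regrets: 0.0, 1.0, 1.5 → max 1.5
Smallest max regret = 1.4 → CropF.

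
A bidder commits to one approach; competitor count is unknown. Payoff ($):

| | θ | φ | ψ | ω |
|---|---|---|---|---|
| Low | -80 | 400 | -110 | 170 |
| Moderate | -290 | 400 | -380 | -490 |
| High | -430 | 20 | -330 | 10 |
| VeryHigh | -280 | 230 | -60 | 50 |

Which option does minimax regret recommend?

Column bests: θ=-80, φ=400, ψ=-60, ω=170.
Low regrets: 0, 0, 50, 0 → max 50
Moderate regrets: 210, 0, 320, 660 → max 660
High regrets: 350, 380, 270, 160 → max 380
VeryHigh regrets: 200, 170, 0, 120 → max 200
Smallest max regret = 50 → Low.

Low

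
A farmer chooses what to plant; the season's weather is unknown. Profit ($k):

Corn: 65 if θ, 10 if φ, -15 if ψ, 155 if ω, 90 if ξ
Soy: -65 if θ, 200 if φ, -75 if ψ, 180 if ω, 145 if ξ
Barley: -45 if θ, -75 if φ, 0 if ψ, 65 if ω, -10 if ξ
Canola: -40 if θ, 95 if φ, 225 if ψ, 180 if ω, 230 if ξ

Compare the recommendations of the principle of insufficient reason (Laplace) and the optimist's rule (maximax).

Row averages: Corn=61, Soy=77, Barley=-13, Canola=138
Highest average = 138 → Canola.
Row maxima: Corn=155, Soy=200, Barley=65, Canola=230
Best best-case = 230 → Canola.

laplace → Canola; maximax → Canola (agree)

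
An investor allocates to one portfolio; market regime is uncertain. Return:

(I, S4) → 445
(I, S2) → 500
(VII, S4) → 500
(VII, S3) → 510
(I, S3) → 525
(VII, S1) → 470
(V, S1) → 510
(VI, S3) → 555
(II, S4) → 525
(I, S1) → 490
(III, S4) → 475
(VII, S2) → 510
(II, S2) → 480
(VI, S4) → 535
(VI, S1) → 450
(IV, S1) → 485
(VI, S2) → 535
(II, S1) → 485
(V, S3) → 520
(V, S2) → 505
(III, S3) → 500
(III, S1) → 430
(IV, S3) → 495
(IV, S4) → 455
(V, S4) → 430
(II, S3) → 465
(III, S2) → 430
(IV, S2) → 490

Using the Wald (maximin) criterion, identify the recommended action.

VII

Row minima: I=445, II=465, III=430, IV=455, V=430, VI=450, VII=470
Best worst-case = 470 → VII.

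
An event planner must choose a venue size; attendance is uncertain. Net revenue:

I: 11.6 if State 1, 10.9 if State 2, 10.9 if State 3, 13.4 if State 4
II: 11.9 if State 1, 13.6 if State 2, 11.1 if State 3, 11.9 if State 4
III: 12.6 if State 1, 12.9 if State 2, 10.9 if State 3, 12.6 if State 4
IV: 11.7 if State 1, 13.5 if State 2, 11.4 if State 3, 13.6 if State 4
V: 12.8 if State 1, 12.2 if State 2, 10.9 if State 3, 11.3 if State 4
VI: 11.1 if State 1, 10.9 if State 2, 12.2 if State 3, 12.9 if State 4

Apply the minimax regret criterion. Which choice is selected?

IV

Column bests: State 1=12.8, State 2=13.6, State 3=12.2, State 4=13.6.
I regrets: 1.2, 2.7, 1.3, 0.2 → max 2.7
II regrets: 0.9, 0.0, 1.1, 1.7 → max 1.7
III regrets: 0.2, 0.7, 1.3, 1.0 → max 1.3
IV regrets: 1.1, 0.1, 0.8, 0.0 → max 1.1
V regrets: 0.0, 1.4, 1.3, 2.3 → max 2.3
VI regrets: 1.7, 2.7, 0.0, 0.7 → max 2.7
Smallest max regret = 1.1 → IV.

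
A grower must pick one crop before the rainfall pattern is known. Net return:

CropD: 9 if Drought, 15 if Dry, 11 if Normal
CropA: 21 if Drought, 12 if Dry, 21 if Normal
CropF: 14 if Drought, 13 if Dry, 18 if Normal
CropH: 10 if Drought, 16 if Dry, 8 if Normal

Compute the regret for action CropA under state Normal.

Best payoff under Normal is 21.
Regret = 21 − 21 = 0.

0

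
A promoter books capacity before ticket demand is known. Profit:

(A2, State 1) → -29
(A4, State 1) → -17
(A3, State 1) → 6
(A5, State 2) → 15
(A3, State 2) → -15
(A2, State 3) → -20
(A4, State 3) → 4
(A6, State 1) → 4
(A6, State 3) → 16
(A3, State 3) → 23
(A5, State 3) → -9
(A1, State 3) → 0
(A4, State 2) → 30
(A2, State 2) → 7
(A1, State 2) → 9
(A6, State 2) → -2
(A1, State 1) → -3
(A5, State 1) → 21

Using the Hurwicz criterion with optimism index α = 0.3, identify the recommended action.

A1: 0.3·9 + 0.7·(-3) = 0.6
A2: 0.3·7 + 0.7·(-29) = -18.2
A3: 0.3·23 + 0.7·(-15) = -3.6
A4: 0.3·30 + 0.7·(-17) = -2.9
A5: 0.3·21 + 0.7·(-9) = 0
A6: 0.3·16 + 0.7·(-2) = 3.4
Highest Hurwicz score = 3.4 → A6.

A6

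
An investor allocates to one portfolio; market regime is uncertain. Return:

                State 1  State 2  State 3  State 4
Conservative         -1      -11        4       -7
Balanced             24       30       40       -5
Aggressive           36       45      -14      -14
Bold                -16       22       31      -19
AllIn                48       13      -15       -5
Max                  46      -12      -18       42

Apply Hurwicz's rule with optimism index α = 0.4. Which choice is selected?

Conservative: 0.4·4 + 0.6·(-11) = -5
Balanced: 0.4·40 + 0.6·(-5) = 13
Aggressive: 0.4·45 + 0.6·(-14) = 9.6
Bold: 0.4·31 + 0.6·(-19) = 1
AllIn: 0.4·48 + 0.6·(-15) = 10.2
Max: 0.4·46 + 0.6·(-18) = 7.6
Highest Hurwicz score = 13 → Balanced.

Balanced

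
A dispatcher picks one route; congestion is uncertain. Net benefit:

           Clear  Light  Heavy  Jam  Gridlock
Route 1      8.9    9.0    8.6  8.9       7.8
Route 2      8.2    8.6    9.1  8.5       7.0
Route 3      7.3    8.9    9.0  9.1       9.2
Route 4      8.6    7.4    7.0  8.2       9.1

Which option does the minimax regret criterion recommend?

Column bests: Clear=8.9, Light=9.0, Heavy=9.1, Jam=9.1, Gridlock=9.2.
Route 1 regrets: 0.0, 0.0, 0.5, 0.2, 1.4 → max 1.4
Route 2 regrets: 0.7, 0.4, 0.0, 0.6, 2.2 → max 2.2
Route 3 regrets: 1.6, 0.1, 0.1, 0.0, 0.0 → max 1.6
Route 4 regrets: 0.3, 1.6, 2.1, 0.9, 0.1 → max 2.1
Smallest max regret = 1.4 → Route 1.

Route 1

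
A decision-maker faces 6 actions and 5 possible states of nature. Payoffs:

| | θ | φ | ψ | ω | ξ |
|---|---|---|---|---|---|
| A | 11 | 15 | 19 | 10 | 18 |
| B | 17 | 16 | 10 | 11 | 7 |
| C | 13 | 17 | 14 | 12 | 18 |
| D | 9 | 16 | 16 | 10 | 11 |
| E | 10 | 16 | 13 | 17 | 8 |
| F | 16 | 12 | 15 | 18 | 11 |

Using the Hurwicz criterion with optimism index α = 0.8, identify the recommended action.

A: 0.8·19 + 0.2·10 = 17.2
B: 0.8·17 + 0.2·7 = 15
C: 0.8·18 + 0.2·12 = 16.8
D: 0.8·16 + 0.2·9 = 14.6
E: 0.8·17 + 0.2·8 = 15.2
F: 0.8·18 + 0.2·11 = 16.6
Highest Hurwicz score = 17.2 → A.

A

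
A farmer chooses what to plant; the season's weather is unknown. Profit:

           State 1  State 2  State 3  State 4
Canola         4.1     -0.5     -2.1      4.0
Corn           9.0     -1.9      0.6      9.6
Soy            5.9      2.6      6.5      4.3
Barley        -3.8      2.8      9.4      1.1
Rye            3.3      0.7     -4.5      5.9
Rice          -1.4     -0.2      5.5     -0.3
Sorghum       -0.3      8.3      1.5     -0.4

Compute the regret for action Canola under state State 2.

8.8

Best payoff under State 2 is 8.3.
Regret = 8.3 − (-0.5) = 8.8.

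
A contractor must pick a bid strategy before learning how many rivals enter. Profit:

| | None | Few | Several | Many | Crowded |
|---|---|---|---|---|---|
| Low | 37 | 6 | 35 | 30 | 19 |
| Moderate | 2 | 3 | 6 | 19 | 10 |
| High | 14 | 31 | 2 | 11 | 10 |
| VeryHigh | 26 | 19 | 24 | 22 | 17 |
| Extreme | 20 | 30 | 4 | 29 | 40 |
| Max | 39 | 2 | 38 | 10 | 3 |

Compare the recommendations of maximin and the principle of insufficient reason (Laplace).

Row minima: Low=6, Moderate=2, High=2, VeryHigh=17, Extreme=4, Max=2
Best worst-case = 17 → VeryHigh.
Row averages: Low=25.4, Moderate=8, High=13.6, VeryHigh=21.6, Extreme=24.6, Max=18.4
Highest average = 25.4 → Low.

maximin → VeryHigh; laplace → Low (disagree)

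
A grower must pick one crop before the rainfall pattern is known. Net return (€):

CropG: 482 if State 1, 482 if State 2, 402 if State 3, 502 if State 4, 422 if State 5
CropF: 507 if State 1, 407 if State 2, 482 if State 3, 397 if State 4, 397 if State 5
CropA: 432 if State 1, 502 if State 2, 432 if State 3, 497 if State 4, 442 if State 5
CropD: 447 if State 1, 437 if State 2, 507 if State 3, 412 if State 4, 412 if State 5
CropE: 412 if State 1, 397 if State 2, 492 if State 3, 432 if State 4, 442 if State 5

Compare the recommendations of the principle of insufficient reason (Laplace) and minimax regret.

laplace → CropA; minimax regret → CropA (agree)

Row averages: CropG=458, CropF=438, CropA=461, CropD=443, CropE=435
Highest average = 461 → CropA.
Column bests: State 1=507, State 2=502, State 3=507, State 4=502, State 5=442.
CropG regrets: 25, 20, 105, 0, 20 → max 105
CropF regrets: 0, 95, 25, 105, 45 → max 105
CropA regrets: 75, 0, 75, 5, 0 → max 75
CropD regrets: 60, 65, 0, 90, 30 → max 90
CropE regrets: 95, 105, 15, 70, 0 → max 105
Smallest max regret = 75 → CropA.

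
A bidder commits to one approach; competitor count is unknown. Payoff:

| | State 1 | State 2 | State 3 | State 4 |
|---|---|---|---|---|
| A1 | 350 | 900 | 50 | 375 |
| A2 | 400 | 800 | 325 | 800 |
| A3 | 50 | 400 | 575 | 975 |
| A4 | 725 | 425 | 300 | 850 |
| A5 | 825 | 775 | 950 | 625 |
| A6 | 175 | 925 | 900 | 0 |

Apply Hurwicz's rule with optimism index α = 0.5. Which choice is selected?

A5

A1: 0.5·900 + 0.5·50 = 475
A2: 0.5·800 + 0.5·325 = 562.5
A3: 0.5·975 + 0.5·50 = 512.5
A4: 0.5·850 + 0.5·300 = 575
A5: 0.5·950 + 0.5·625 = 787.5
A6: 0.5·925 + 0.5·0 = 462.5
Highest Hurwicz score = 787.5 → A5.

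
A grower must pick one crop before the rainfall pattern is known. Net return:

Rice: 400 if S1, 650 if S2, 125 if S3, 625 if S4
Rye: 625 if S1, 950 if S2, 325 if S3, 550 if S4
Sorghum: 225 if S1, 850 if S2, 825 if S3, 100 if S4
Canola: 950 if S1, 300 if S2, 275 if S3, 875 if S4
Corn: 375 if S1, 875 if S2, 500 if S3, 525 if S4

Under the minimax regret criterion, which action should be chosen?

Rye

Column bests: S1=950, S2=950, S3=825, S4=875.
Rice regrets: 550, 300, 700, 250 → max 700
Rye regrets: 325, 0, 500, 325 → max 500
Sorghum regrets: 725, 100, 0, 775 → max 775
Canola regrets: 0, 650, 550, 0 → max 650
Corn regrets: 575, 75, 325, 350 → max 575
Smallest max regret = 500 → Rye.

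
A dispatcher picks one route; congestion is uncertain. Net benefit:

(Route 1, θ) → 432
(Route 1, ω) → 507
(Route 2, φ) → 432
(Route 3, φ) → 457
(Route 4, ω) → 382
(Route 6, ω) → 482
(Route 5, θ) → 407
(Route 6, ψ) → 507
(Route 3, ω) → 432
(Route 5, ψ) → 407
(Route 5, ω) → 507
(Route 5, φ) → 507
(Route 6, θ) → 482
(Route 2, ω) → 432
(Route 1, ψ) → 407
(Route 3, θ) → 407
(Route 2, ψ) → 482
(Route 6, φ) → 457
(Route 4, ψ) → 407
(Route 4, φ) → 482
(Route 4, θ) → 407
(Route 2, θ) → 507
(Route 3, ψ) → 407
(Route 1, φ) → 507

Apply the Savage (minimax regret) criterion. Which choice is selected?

Column bests: θ=507, φ=507, ψ=507, ω=507.
Route 1 regrets: 75, 0, 100, 0 → max 100
Route 2 regrets: 0, 75, 25, 75 → max 75
Route 3 regrets: 100, 50, 100, 75 → max 100
Route 4 regrets: 100, 25, 100, 125 → max 125
Route 5 regrets: 100, 0, 100, 0 → max 100
Route 6 regrets: 25, 50, 0, 25 → max 50
Smallest max regret = 50 → Route 6.

Route 6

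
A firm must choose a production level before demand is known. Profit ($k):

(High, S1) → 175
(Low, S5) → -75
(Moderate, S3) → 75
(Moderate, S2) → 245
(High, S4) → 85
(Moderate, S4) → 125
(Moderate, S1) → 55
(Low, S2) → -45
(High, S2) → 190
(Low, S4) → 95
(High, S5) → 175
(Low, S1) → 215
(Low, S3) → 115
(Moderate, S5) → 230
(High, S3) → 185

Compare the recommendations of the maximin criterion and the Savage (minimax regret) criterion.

Row minima: Low=-75, Moderate=55, High=85
Best worst-case = 85 → High.
Column bests: S1=215, S2=245, S3=185, S4=125, S5=230.
Low regrets: 0, 290, 70, 30, 305 → max 305
Moderate regrets: 160, 0, 110, 0, 0 → max 160
High regrets: 40, 55, 0, 40, 55 → max 55
Smallest max regret = 55 → High.

maximin → High; minimax regret → High (agree)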